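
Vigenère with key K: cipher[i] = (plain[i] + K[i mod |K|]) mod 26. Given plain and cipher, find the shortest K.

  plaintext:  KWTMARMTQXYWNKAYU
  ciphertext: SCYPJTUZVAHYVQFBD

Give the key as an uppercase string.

IGFDJC

  i= 0: S-K =  8 → I
  i= 1: C-W =  6 → G
  i= 2: Y-T =  5 → F
  i= 3: P-M =  3 → D
  i= 4: J-A =  9 → J
  i= 5: T-R =  2 → C
  i= 6: U-M =  8 → I
  i= 7: Z-T =  6 → G
  i= 8: V-Q =  5 → F
  i= 9: A-X =  3 → D
  i=10: H-Y =  9 → J
  i=11: Y-W =  2 → C
  i=12: V-N =  8 → I
  i=13: Q-K =  6 → G
  i=14: F-A =  5 → F
  i=15: B-Y =  3 → D
  i=16: D-U =  9 → J
  shifts repeat with period 6: IGFDJC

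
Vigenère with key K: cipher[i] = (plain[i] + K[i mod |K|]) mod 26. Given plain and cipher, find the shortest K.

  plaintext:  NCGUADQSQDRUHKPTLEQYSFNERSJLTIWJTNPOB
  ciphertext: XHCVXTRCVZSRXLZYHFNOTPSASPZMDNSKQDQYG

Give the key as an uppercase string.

KFWBXQB

  i= 0: X-N = 10 → K
  i= 1: H-C =  5 → F
  i= 2: C-G = 22 → W
  i= 3: V-U =  1 → B
  i= 4: X-A = 23 → X
  i= 5: T-D = 16 → Q
  i= 6: R-Q =  1 → B
  i= 7: C-S = 10 → K
  i= 8: V-Q =  5 → F
  i= 9: Z-D = 22 → W
  i=10: S-R =  1 → B
  i=11: R-U = 23 → X
  i=12: X-H = 16 → Q
  i=13: L-K =  1 → B
  i=14: Z-P = 10 → K
  i=15: Y-T =  5 → F
  i=16: H-L = 22 → W
  i=17: F-E =  1 → B
  i=18: N-Q = 23 → X
  i=19: O-Y = 16 → Q
  i=20: T-S =  1 → B
  i=21: P-F = 10 → K
  i=22: S-N =  5 → F
  i=23: A-E = 22 → W
  i=24: S-R =  1 → B
  i=25: P-S = 23 → X
  i=26: Z-J = 16 → Q
  i=27: M-L =  1 → B
  i=28: D-T = 10 → K
  i=29: N-I =  5 → F
  i=30: S-W = 22 → W
  i=31: K-J =  1 → B
  i=32: Q-T = 23 → X
  i=33: D-N = 16 → Q
  i=34: Q-P =  1 → B
  i=35: Y-O = 10 → K
  i=36: G-B =  5 → F
  shifts repeat with period 7: KFWBXQB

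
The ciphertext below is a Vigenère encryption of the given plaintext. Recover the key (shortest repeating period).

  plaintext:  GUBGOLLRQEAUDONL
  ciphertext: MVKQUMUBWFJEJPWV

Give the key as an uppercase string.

GBJK

  i= 0: M-G =  6 → G
  i= 1: V-U =  1 → B
  i= 2: K-B =  9 → J
  i= 3: Q-G = 10 → K
  i= 4: U-O =  6 → G
  i= 5: M-L =  1 → B
  i= 6: U-L =  9 → J
  i= 7: B-R = 10 → K
  i= 8: W-Q =  6 → G
  i= 9: F-E =  1 → B
  i=10: J-A =  9 → J
  i=11: E-U = 10 → K
  i=12: J-D =  6 → G
  i=13: P-O =  1 → B
  i=14: W-N =  9 → J
  i=15: V-L = 10 → K
  shifts repeat with period 4: GBJK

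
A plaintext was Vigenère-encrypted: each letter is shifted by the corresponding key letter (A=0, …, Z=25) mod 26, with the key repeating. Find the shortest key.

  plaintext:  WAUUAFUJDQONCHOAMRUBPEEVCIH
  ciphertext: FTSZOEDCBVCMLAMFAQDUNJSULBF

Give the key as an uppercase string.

JTYFOZ

  i= 0: F-W =  9 → J
  i= 1: T-A = 19 → T
  i= 2: S-U = 24 → Y
  i= 3: Z-U =  5 → F
  i= 4: O-A = 14 → O
  i= 5: E-F = 25 → Z
  i= 6: D-U =  9 → J
  i= 7: C-J = 19 → T
  i= 8: B-D = 24 → Y
  i= 9: V-Q =  5 → F
  i=10: C-O = 14 → O
  i=11: M-N = 25 → Z
  i=12: L-C =  9 → J
  i=13: A-H = 19 → T
  i=14: M-O = 24 → Y
  i=15: F-A =  5 → F
  i=16: A-M = 14 → O
  i=17: Q-R = 25 → Z
  i=18: D-U =  9 → J
  i=19: U-B = 19 → T
  i=20: N-P = 24 → Y
  i=21: J-E =  5 → F
  i=22: S-E = 14 → O
  i=23: U-V = 25 → Z
  i=24: L-C =  9 → J
  i=25: B-I = 19 → T
  i=26: F-H = 24 → Y
  shifts repeat with period 6: JTYFOZ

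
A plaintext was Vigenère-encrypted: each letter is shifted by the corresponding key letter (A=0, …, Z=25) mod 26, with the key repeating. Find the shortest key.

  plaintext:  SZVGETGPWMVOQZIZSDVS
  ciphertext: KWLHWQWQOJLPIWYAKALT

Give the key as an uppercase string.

SXQB

  i= 0: K-S = 18 → S
  i= 1: W-Z = 23 → X
  i= 2: L-V = 16 → Q
  i= 3: H-G =  1 → B
  i= 4: W-E = 18 → S
  i= 5: Q-T = 23 → X
  i= 6: W-G = 16 → Q
  i= 7: Q-P =  1 → B
  i= 8: O-W = 18 → S
  i= 9: J-M = 23 → X
  i=10: L-V = 16 → Q
  i=11: P-O =  1 → B
  i=12: I-Q = 18 → S
  i=13: W-Z = 23 → X
  i=14: Y-I = 16 → Q
  i=15: A-Z =  1 → B
  i=16: K-S = 18 → S
  i=17: A-D = 23 → X
  i=18: L-V = 16 → Q
  i=19: T-S =  1 → B
  shifts repeat with period 4: SXQB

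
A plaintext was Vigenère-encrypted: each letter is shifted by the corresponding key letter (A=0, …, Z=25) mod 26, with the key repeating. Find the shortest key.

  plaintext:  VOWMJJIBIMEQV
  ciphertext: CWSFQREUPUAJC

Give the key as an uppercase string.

  i= 0: C-V =  7 → H
  i= 1: W-O =  8 → I
  i= 2: S-W = 22 → W
  i= 3: F-M = 19 → T
  i= 4: Q-J =  7 → H
  i= 5: R-J =  8 → I
  i= 6: E-I = 22 → W
  i= 7: U-B = 19 → T
  i= 8: P-I =  7 → H
  i= 9: U-M =  8 → I
  i=10: A-E = 22 → W
  i=11: J-Q = 19 → T
  i=12: C-V =  7 → H
  shifts repeat with period 4: HIWT

HIWT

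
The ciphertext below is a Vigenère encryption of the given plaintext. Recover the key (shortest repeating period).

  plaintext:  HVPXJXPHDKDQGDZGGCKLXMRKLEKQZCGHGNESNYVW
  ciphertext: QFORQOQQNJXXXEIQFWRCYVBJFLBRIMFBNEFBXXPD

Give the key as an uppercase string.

  i= 0: Q-H =  9 → J
  i= 1: F-V = 10 → K
  i= 2: O-P = 25 → Z
  i= 3: R-X = 20 → U
  i= 4: Q-J =  7 → H
  i= 5: O-X = 17 → R
  i= 6: Q-P =  1 → B
  i= 7: Q-H =  9 → J
  i= 8: N-D = 10 → K
  i= 9: J-K = 25 → Z
  i=10: X-D = 20 → U
  i=11: X-Q =  7 → H
  i=12: X-G = 17 → R
  i=13: E-D =  1 → B
  i=14: I-Z =  9 → J
  i=15: Q-G = 10 → K
  i=16: F-G = 25 → Z
  i=17: W-C = 20 → U
  i=18: R-K =  7 → H
  i=19: C-L = 17 → R
  i=20: Y-X =  1 → B
  i=21: V-M =  9 → J
  i=22: B-R = 10 → K
  i=23: J-K = 25 → Z
  i=24: F-L = 20 → U
  i=25: L-E =  7 → H
  i=26: B-K = 17 → R
  i=27: R-Q =  1 → B
  i=28: I-Z =  9 → J
  i=29: M-C = 10 → K
  i=30: F-G = 25 → Z
  i=31: B-H = 20 → U
  i=32: N-G =  7 → H
  i=33: E-N = 17 → R
  i=34: F-E =  1 → B
  i=35: B-S =  9 → J
  i=36: X-N = 10 → K
  i=37: X-Y = 25 → Z
  i=38: P-V = 20 → U
  i=39: D-W =  7 → H
  shifts repeat with period 7: JKZUHRB

JKZUHRB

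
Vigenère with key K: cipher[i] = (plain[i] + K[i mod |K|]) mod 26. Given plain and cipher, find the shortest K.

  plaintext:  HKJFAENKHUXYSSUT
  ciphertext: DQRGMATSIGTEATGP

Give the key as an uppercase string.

  i= 0: D-H = 22 → W
  i= 1: Q-K =  6 → G
  i= 2: R-J =  8 → I
  i= 3: G-F =  1 → B
  i= 4: M-A = 12 → M
  i= 5: A-E = 22 → W
  i= 6: T-N =  6 → G
  i= 7: S-K =  8 → I
  i= 8: I-H =  1 → B
  i= 9: G-U = 12 → M
  i=10: T-X = 22 → W
  i=11: E-Y =  6 → G
  i=12: A-S =  8 → I
  i=13: T-S =  1 → B
  i=14: G-U = 12 → M
  i=15: P-T = 22 → W
  shifts repeat with period 5: WGIBM

WGIBM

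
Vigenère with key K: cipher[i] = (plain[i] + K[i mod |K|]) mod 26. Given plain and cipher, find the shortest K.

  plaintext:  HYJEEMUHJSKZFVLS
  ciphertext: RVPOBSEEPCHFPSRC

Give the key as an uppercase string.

KXG

  i= 0: R-H = 10 → K
  i= 1: V-Y = 23 → X
  i= 2: P-J =  6 → G
  i= 3: O-E = 10 → K
  i= 4: B-E = 23 → X
  i= 5: S-M =  6 → G
  i= 6: E-U = 10 → K
  i= 7: E-H = 23 → X
  i= 8: P-J =  6 → G
  i= 9: C-S = 10 → K
  i=10: H-K = 23 → X
  i=11: F-Z =  6 → G
  i=12: P-F = 10 → K
  i=13: S-V = 23 → X
  i=14: R-L =  6 → G
  i=15: C-S = 10 → K
  shifts repeat with period 3: KXG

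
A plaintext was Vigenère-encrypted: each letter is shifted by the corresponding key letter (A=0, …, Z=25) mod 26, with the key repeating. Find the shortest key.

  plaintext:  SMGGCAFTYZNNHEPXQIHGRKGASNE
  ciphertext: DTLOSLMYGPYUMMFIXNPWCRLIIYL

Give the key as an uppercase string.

  i= 0: D-S = 11 → L
  i= 1: T-M =  7 → H
  i= 2: L-G =  5 → F
  i= 3: O-G =  8 → I
  i= 4: S-C = 16 → Q
  i= 5: L-A = 11 → L
  i= 6: M-F =  7 → H
  i= 7: Y-T =  5 → F
  i= 8: G-Y =  8 → I
  i= 9: P-Z = 16 → Q
  i=10: Y-N = 11 → L
  i=11: U-N =  7 → H
  i=12: M-H =  5 → F
  i=13: M-E =  8 → I
  i=14: F-P = 16 → Q
  i=15: I-X = 11 → L
  i=16: X-Q =  7 → H
  i=17: N-I =  5 → F
  i=18: P-H =  8 → I
  i=19: W-G = 16 → Q
  i=20: C-R = 11 → L
  i=21: R-K =  7 → H
  i=22: L-G =  5 → F
  i=23: I-A =  8 → I
  i=24: I-S = 16 → Q
  i=25: Y-N = 11 → L
  i=26: L-E =  7 → H
  shifts repeat with period 5: LHFIQ

LHFIQ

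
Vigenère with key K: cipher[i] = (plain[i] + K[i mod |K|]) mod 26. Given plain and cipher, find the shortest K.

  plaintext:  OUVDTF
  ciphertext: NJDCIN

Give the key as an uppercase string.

  i= 0: N-O = 25 → Z
  i= 1: J-U = 15 → P
  i= 2: D-V =  8 → I
  i= 3: C-D = 25 → Z
  i= 4: I-T = 15 → P
  i= 5: N-F =  8 → I
  shifts repeat with period 3: ZPI

ZPI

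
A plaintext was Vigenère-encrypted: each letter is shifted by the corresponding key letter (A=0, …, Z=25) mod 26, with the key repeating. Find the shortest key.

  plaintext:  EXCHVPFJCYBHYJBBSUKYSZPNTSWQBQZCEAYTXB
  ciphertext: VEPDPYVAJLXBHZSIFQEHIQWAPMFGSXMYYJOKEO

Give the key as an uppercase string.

  i= 0: V-E = 17 → R
  i= 1: E-X =  7 → H
  i= 2: P-C = 13 → N
  i= 3: D-H = 22 → W
  i= 4: P-V = 20 → U
  i= 5: Y-P =  9 → J
  i= 6: V-F = 16 → Q
  i= 7: A-J = 17 → R
  i= 8: J-C =  7 → H
  i= 9: L-Y = 13 → N
  i=10: X-B = 22 → W
  i=11: B-H = 20 → U
  i=12: H-Y =  9 → J
  i=13: Z-J = 16 → Q
  i=14: S-B = 17 → R
  i=15: I-B =  7 → H
  i=16: F-S = 13 → N
  i=17: Q-U = 22 → W
  i=18: E-K = 20 → U
  i=19: H-Y =  9 → J
  i=20: I-S = 16 → Q
  i=21: Q-Z = 17 → R
  i=22: W-P =  7 → H
  i=23: A-N = 13 → N
  i=24: P-T = 22 → W
  i=25: M-S = 20 → U
  i=26: F-W =  9 → J
  i=27: G-Q = 16 → Q
  i=28: S-B = 17 → R
  i=29: X-Q =  7 → H
  i=30: M-Z = 13 → N
  i=31: Y-C = 22 → W
  i=32: Y-E = 20 → U
  i=33: J-A =  9 → J
  i=34: O-Y = 16 → Q
  i=35: K-T = 17 → R
  i=36: E-X =  7 → H
  i=37: O-B = 13 → N
  shifts repeat with period 7: RHNWUJQ

RHNWUJQ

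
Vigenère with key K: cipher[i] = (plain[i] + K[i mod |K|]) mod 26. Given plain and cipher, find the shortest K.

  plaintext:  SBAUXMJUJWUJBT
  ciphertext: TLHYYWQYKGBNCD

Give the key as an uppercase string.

  i= 0: T-S =  1 → B
  i= 1: L-B = 10 → K
  i= 2: H-A =  7 → H
  i= 3: Y-U =  4 → E
  i= 4: Y-X =  1 → B
  i= 5: W-M = 10 → K
  i= 6: Q-J =  7 → H
  i= 7: Y-U =  4 → E
  i= 8: K-J =  1 → B
  i= 9: G-W = 10 → K
  i=10: B-U =  7 → H
  i=11: N-J =  4 → E
  i=12: C-B =  1 → B
  i=13: D-T = 10 → K
  shifts repeat with period 4: BKHE

BKHE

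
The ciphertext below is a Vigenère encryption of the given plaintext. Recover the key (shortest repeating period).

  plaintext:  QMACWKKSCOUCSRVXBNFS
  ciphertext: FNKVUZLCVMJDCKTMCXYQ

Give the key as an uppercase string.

PBKTY

  i= 0: F-Q = 15 → P
  i= 1: N-M =  1 → B
  i= 2: K-A = 10 → K
  i= 3: V-C = 19 → T
  i= 4: U-W = 24 → Y
  i= 5: Z-K = 15 → P
  i= 6: L-K =  1 → B
  i= 7: C-S = 10 → K
  i= 8: V-C = 19 → T
  i= 9: M-O = 24 → Y
  i=10: J-U = 15 → P
  i=11: D-C =  1 → B
  i=12: C-S = 10 → K
  i=13: K-R = 19 → T
  i=14: T-V = 24 → Y
  i=15: M-X = 15 → P
  i=16: C-B =  1 → B
  i=17: X-N = 10 → K
  i=18: Y-F = 19 → T
  i=19: Q-S = 24 → Y
  shifts repeat with period 5: PBKTY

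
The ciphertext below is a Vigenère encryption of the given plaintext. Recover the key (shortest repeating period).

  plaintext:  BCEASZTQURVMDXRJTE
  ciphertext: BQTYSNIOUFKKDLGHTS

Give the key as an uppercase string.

AOPY

  i= 0: B-B =  0 → A
  i= 1: Q-C = 14 → O
  i= 2: T-E = 15 → P
  i= 3: Y-A = 24 → Y
  i= 4: S-S =  0 → A
  i= 5: N-Z = 14 → O
  i= 6: I-T = 15 → P
  i= 7: O-Q = 24 → Y
  i= 8: U-U =  0 → A
  i= 9: F-R = 14 → O
  i=10: K-V = 15 → P
  i=11: K-M = 24 → Y
  i=12: D-D =  0 → A
  i=13: L-X = 14 → O
  i=14: G-R = 15 → P
  i=15: H-J = 24 → Y
  i=16: T-T =  0 → A
  i=17: S-E = 14 → O
  shifts repeat with period 4: AOPY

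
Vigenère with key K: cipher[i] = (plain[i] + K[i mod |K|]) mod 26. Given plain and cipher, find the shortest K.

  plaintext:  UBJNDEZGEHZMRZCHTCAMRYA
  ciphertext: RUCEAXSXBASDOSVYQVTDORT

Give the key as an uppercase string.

XTTR

  i= 0: R-U = 23 → X
  i= 1: U-B = 19 → T
  i= 2: C-J = 19 → T
  i= 3: E-N = 17 → R
  i= 4: A-D = 23 → X
  i= 5: X-E = 19 → T
  i= 6: S-Z = 19 → T
  i= 7: X-G = 17 → R
  i= 8: B-E = 23 → X
  i= 9: A-H = 19 → T
  i=10: S-Z = 19 → T
  i=11: D-M = 17 → R
  i=12: O-R = 23 → X
  i=13: S-Z = 19 → T
  i=14: V-C = 19 → T
  i=15: Y-H = 17 → R
  i=16: Q-T = 23 → X
  i=17: V-C = 19 → T
  i=18: T-A = 19 → T
  i=19: D-M = 17 → R
  i=20: O-R = 23 → X
  i=21: R-Y = 19 → T
  i=22: T-A = 19 → T
  shifts repeat with period 4: XTTR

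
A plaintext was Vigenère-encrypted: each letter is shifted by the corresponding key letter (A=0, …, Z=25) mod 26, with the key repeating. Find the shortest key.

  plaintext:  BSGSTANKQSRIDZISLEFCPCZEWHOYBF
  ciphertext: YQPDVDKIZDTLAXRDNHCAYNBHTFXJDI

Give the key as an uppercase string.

XYJLCD

  i= 0: Y-B = 23 → X
  i= 1: Q-S = 24 → Y
  i= 2: P-G =  9 → J
  i= 3: D-S = 11 → L
  i= 4: V-T =  2 → C
  i= 5: D-A =  3 → D
  i= 6: K-N = 23 → X
  i= 7: I-K = 24 → Y
  i= 8: Z-Q =  9 → J
  i= 9: D-S = 11 → L
  i=10: T-R =  2 → C
  i=11: L-I =  3 → D
  i=12: A-D = 23 → X
  i=13: X-Z = 24 → Y
  i=14: R-I =  9 → J
  i=15: D-S = 11 → L
  i=16: N-L =  2 → C
  i=17: H-E =  3 → D
  i=18: C-F = 23 → X
  i=19: A-C = 24 → Y
  i=20: Y-P =  9 → J
  i=21: N-C = 11 → L
  i=22: B-Z =  2 → C
  i=23: H-E =  3 → D
  i=24: T-W = 23 → X
  i=25: F-H = 24 → Y
  i=26: X-O =  9 → J
  i=27: J-Y = 11 → L
  i=28: D-B =  2 → C
  i=29: I-F =  3 → D
  shifts repeat with period 6: XYJLCD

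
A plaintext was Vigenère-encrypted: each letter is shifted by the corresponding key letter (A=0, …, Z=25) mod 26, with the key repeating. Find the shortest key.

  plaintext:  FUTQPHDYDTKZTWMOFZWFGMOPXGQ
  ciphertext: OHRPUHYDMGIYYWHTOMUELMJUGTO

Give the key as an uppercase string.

  i= 0: O-F =  9 → J
  i= 1: H-U = 13 → N
  i= 2: R-T = 24 → Y
  i= 3: P-Q = 25 → Z
  i= 4: U-P =  5 → F
  i= 5: H-H =  0 → A
  i= 6: Y-D = 21 → V
  i= 7: D-Y =  5 → F
  i= 8: M-D =  9 → J
  i= 9: G-T = 13 → N
  i=10: I-K = 24 → Y
  i=11: Y-Z = 25 → Z
  i=12: Y-T =  5 → F
  i=13: W-W =  0 → A
  i=14: H-M = 21 → V
  i=15: T-O =  5 → F
  i=16: O-F =  9 → J
  i=17: M-Z = 13 → N
  i=18: U-W = 24 → Y
  i=19: E-F = 25 → Z
  i=20: L-G =  5 → F
  i=21: M-M =  0 → A
  i=22: J-O = 21 → V
  i=23: U-P =  5 → F
  i=24: G-X =  9 → J
  i=25: T-G = 13 → N
  i=26: O-Q = 24 → Y
  shifts repeat with period 8: JNYZFAVF

JNYZFAVF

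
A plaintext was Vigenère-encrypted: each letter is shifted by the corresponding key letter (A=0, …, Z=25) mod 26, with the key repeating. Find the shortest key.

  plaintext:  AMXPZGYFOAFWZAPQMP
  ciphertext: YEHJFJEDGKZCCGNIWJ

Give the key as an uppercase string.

YSKUGDG

  i= 0: Y-A = 24 → Y
  i= 1: E-M = 18 → S
  i= 2: H-X = 10 → K
  i= 3: J-P = 20 → U
  i= 4: F-Z =  6 → G
  i= 5: J-G =  3 → D
  i= 6: E-Y =  6 → G
  i= 7: D-F = 24 → Y
  i= 8: G-O = 18 → S
  i= 9: K-A = 10 → K
  i=10: Z-F = 20 → U
  i=11: C-W =  6 → G
  i=12: C-Z =  3 → D
  i=13: G-A =  6 → G
  i=14: N-P = 24 → Y
  i=15: I-Q = 18 → S
  i=16: W-M = 10 → K
  i=17: J-P = 20 → U
  shifts repeat with period 7: YSKUGDG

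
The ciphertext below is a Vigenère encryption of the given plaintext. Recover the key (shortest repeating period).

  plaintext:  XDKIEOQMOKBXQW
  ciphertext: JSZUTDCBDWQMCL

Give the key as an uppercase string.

MPP

  i= 0: J-X = 12 → M
  i= 1: S-D = 15 → P
  i= 2: Z-K = 15 → P
  i= 3: U-I = 12 → M
  i= 4: T-E = 15 → P
  i= 5: D-O = 15 → P
  i= 6: C-Q = 12 → M
  i= 7: B-M = 15 → P
  i= 8: D-O = 15 → P
  i= 9: W-K = 12 → M
  i=10: Q-B = 15 → P
  i=11: M-X = 15 → P
  i=12: C-Q = 12 → M
  i=13: L-W = 15 → P
  shifts repeat with period 3: MPP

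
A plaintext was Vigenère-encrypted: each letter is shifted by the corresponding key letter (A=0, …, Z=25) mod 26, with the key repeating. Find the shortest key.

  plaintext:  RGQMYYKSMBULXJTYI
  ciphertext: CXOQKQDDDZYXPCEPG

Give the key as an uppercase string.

LRYEMST

  i= 0: C-R = 11 → L
  i= 1: X-G = 17 → R
  i= 2: O-Q = 24 → Y
  i= 3: Q-M =  4 → E
  i= 4: K-Y = 12 → M
  i= 5: Q-Y = 18 → S
  i= 6: D-K = 19 → T
  i= 7: D-S = 11 → L
  i= 8: D-M = 17 → R
  i= 9: Z-B = 24 → Y
  i=10: Y-U =  4 → E
  i=11: X-L = 12 → M
  i=12: P-X = 18 → S
  i=13: C-J = 19 → T
  i=14: E-T = 11 → L
  i=15: P-Y = 17 → R
  i=16: G-I = 24 → Y
  shifts repeat with period 7: LRYEMST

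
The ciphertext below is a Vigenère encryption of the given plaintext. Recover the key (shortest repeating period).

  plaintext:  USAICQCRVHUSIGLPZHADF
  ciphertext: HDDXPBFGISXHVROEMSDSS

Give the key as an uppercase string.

NLDP

  i= 0: H-U = 13 → N
  i= 1: D-S = 11 → L
  i= 2: D-A =  3 → D
  i= 3: X-I = 15 → P
  i= 4: P-C = 13 → N
  i= 5: B-Q = 11 → L
  i= 6: F-C =  3 → D
  i= 7: G-R = 15 → P
  i= 8: I-V = 13 → N
  i= 9: S-H = 11 → L
  i=10: X-U =  3 → D
  i=11: H-S = 15 → P
  i=12: V-I = 13 → N
  i=13: R-G = 11 → L
  i=14: O-L =  3 → D
  i=15: E-P = 15 → P
  i=16: M-Z = 13 → N
  i=17: S-H = 11 → L
  i=18: D-A =  3 → D
  i=19: S-D = 15 → P
  i=20: S-F = 13 → N
  shifts repeat with period 4: NLDP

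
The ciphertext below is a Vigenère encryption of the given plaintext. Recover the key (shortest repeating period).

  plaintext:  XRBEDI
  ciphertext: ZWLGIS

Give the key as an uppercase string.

CFK

  i= 0: Z-X =  2 → C
  i= 1: W-R =  5 → F
  i= 2: L-B = 10 → K
  i= 3: G-E =  2 → C
  i= 4: I-D =  5 → F
  i= 5: S-I = 10 → K
  shifts repeat with period 3: CFK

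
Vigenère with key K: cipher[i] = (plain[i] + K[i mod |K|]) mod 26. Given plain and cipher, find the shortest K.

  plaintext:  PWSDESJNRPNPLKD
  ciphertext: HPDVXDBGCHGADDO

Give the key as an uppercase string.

  i= 0: H-P = 18 → S
  i= 1: P-W = 19 → T
  i= 2: D-S = 11 → L
  i= 3: V-D = 18 → S
  i= 4: X-E = 19 → T
  i= 5: D-S = 11 → L
  i= 6: B-J = 18 → S
  i= 7: G-N = 19 → T
  i= 8: C-R = 11 → L
  i= 9: H-P = 18 → S
  i=10: G-N = 19 → T
  i=11: A-P = 11 → L
  i=12: D-L = 18 → S
  i=13: D-K = 19 → T
  i=14: O-D = 11 → L
  shifts repeat with period 3: STL

STL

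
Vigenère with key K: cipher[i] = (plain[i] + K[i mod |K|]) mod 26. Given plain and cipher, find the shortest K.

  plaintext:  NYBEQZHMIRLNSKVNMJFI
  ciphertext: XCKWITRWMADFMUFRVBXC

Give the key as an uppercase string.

KEJSSUK

  i= 0: X-N = 10 → K
  i= 1: C-Y =  4 → E
  i= 2: K-B =  9 → J
  i= 3: W-E = 18 → S
  i= 4: I-Q = 18 → S
  i= 5: T-Z = 20 → U
  i= 6: R-H = 10 → K
  i= 7: W-M = 10 → K
  i= 8: M-I =  4 → E
  i= 9: A-R =  9 → J
  i=10: D-L = 18 → S
  i=11: F-N = 18 → S
  i=12: M-S = 20 → U
  i=13: U-K = 10 → K
  i=14: F-V = 10 → K
  i=15: R-N =  4 → E
  i=16: V-M =  9 → J
  i=17: B-J = 18 → S
  i=18: X-F = 18 → S
  i=19: C-I = 20 → U
  shifts repeat with period 7: KEJSSUK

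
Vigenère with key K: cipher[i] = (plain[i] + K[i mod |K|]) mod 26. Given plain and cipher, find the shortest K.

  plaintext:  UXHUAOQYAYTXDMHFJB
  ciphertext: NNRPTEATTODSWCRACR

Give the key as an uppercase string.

TQKV

  i= 0: N-U = 19 → T
  i= 1: N-X = 16 → Q
  i= 2: R-H = 10 → K
  i= 3: P-U = 21 → V
  i= 4: T-A = 19 → T
  i= 5: E-O = 16 → Q
  i= 6: A-Q = 10 → K
  i= 7: T-Y = 21 → V
  i= 8: T-A = 19 → T
  i= 9: O-Y = 16 → Q
  i=10: D-T = 10 → K
  i=11: S-X = 21 → V
  i=12: W-D = 19 → T
  i=13: C-M = 16 → Q
  i=14: R-H = 10 → K
  i=15: A-F = 21 → V
  i=16: C-J = 19 → T
  i=17: R-B = 16 → Q
  shifts repeat with period 4: TQKV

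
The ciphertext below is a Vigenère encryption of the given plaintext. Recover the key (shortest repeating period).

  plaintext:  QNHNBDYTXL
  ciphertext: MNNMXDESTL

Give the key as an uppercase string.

WAGZ

  i= 0: M-Q = 22 → W
  i= 1: N-N =  0 → A
  i= 2: N-H =  6 → G
  i= 3: M-N = 25 → Z
  i= 4: X-B = 22 → W
  i= 5: D-D =  0 → A
  i= 6: E-Y =  6 → G
  i= 7: S-T = 25 → Z
  i= 8: T-X = 22 → W
  i= 9: L-L =  0 → A
  shifts repeat with period 4: WAGZ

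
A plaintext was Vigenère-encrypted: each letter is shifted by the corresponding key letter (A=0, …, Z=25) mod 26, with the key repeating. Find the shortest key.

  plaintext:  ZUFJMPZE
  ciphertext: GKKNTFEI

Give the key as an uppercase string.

HQFE

  i= 0: G-Z =  7 → H
  i= 1: K-U = 16 → Q
  i= 2: K-F =  5 → F
  i= 3: N-J =  4 → E
  i= 4: T-M =  7 → H
  i= 5: F-P = 16 → Q
  i= 6: E-Z =  5 → F
  i= 7: I-E =  4 → E
  shifts repeat with period 4: HQFE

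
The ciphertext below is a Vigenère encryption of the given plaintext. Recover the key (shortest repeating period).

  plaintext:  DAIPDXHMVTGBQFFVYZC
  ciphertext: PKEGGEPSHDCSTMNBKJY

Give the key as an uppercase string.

  i= 0: P-D = 12 → M
  i= 1: K-A = 10 → K
  i= 2: E-I = 22 → W
  i= 3: G-P = 17 → R
  i= 4: G-D =  3 → D
  i= 5: E-X =  7 → H
  i= 6: P-H =  8 → I
  i= 7: S-M =  6 → G
  i= 8: H-V = 12 → M
  i= 9: D-T = 10 → K
  i=10: C-G = 22 → W
  i=11: S-B = 17 → R
  i=12: T-Q =  3 → D
  i=13: M-F =  7 → H
  i=14: N-F =  8 → I
  i=15: B-V =  6 → G
  i=16: K-Y = 12 → M
  i=17: J-Z = 10 → K
  i=18: Y-C = 22 → W
  shifts repeat with period 8: MKWRDHIG

MKWRDHIG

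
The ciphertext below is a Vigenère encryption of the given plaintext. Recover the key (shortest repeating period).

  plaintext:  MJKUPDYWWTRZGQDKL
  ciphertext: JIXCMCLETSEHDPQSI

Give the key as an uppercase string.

  i= 0: J-M = 23 → X
  i= 1: I-J = 25 → Z
  i= 2: X-K = 13 → N
  i= 3: C-U =  8 → I
  i= 4: M-P = 23 → X
  i= 5: C-D = 25 → Z
  i= 6: L-Y = 13 → N
  i= 7: E-W =  8 → I
  i= 8: T-W = 23 → X
  i= 9: S-T = 25 → Z
  i=10: E-R = 13 → N
  i=11: H-Z =  8 → I
  i=12: D-G = 23 → X
  i=13: P-Q = 25 → Z
  i=14: Q-D = 13 → N
  i=15: S-K =  8 → I
  i=16: I-L = 23 → X
  shifts repeat with period 4: XZNI

XZNI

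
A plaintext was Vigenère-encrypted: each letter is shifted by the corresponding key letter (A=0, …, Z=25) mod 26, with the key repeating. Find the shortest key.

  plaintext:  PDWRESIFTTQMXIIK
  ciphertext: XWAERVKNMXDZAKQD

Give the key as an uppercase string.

ITENNDC

  i= 0: X-P =  8 → I
  i= 1: W-D = 19 → T
  i= 2: A-W =  4 → E
  i= 3: E-R = 13 → N
  i= 4: R-E = 13 → N
  i= 5: V-S =  3 → D
  i= 6: K-I =  2 → C
  i= 7: N-F =  8 → I
  i= 8: M-T = 19 → T
  i= 9: X-T =  4 → E
  i=10: D-Q = 13 → N
  i=11: Z-M = 13 → N
  i=12: A-X =  3 → D
  i=13: K-I =  2 → C
  i=14: Q-I =  8 → I
  i=15: D-K = 19 → T
  shifts repeat with period 7: ITENNDC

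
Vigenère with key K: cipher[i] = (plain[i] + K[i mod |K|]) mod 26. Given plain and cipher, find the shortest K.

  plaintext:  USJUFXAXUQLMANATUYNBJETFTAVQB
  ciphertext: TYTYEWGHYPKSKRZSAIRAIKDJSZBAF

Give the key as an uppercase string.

ZGKEZ

  i= 0: T-U = 25 → Z
  i= 1: Y-S =  6 → G
  i= 2: T-J = 10 → K
  i= 3: Y-U =  4 → E
  i= 4: E-F = 25 → Z
  i= 5: W-X = 25 → Z
  i= 6: G-A =  6 → G
  i= 7: H-X = 10 → K
  i= 8: Y-U =  4 → E
  i= 9: P-Q = 25 → Z
  i=10: K-L = 25 → Z
  i=11: S-M =  6 → G
  i=12: K-A = 10 → K
  i=13: R-N =  4 → E
  i=14: Z-A = 25 → Z
  i=15: S-T = 25 → Z
  i=16: A-U =  6 → G
  i=17: I-Y = 10 → K
  i=18: R-N =  4 → E
  i=19: A-B = 25 → Z
  i=20: I-J = 25 → Z
  i=21: K-E =  6 → G
  i=22: D-T = 10 → K
  i=23: J-F =  4 → E
  i=24: S-T = 25 → Z
  i=25: Z-A = 25 → Z
  i=26: B-V =  6 → G
  i=27: A-Q = 10 → K
  i=28: F-B =  4 → E
  shifts repeat with period 5: ZGKEZ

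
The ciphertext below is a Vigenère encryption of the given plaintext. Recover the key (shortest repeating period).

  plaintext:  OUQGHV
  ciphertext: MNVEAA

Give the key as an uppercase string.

  i= 0: M-O = 24 → Y
  i= 1: N-U = 19 → T
  i= 2: V-Q =  5 → F
  i= 3: E-G = 24 → Y
  i= 4: A-H = 19 → T
  i= 5: A-V =  5 → F
  shifts repeat with period 3: YTF

YTF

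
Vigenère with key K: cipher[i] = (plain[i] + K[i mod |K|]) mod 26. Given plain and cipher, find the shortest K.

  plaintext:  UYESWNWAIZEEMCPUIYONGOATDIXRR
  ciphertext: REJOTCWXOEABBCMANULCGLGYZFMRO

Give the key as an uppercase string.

XGFWXPA

  i= 0: R-U = 23 → X
  i= 1: E-Y =  6 → G
  i= 2: J-E =  5 → F
  i= 3: O-S = 22 → W
  i= 4: T-W = 23 → X
  i= 5: C-N = 15 → P
  i= 6: W-W =  0 → A
  i= 7: X-A = 23 → X
  i= 8: O-I =  6 → G
  i= 9: E-Z =  5 → F
  i=10: A-E = 22 → W
  i=11: B-E = 23 → X
  i=12: B-M = 15 → P
  i=13: C-C =  0 → A
  i=14: M-P = 23 → X
  i=15: A-U =  6 → G
  i=16: N-I =  5 → F
  i=17: U-Y = 22 → W
  i=18: L-O = 23 → X
  i=19: C-N = 15 → P
  i=20: G-G =  0 → A
  i=21: L-O = 23 → X
  i=22: G-A =  6 → G
  i=23: Y-T =  5 → F
  i=24: Z-D = 22 → W
  i=25: F-I = 23 → X
  i=26: M-X = 15 → P
  i=27: R-R =  0 → A
  i=28: O-R = 23 → X
  shifts repeat with period 7: XGFWXPA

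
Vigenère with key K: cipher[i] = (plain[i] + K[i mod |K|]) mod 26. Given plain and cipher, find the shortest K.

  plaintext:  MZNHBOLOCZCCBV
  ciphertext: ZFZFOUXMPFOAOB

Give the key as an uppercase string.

  i= 0: Z-M = 13 → N
  i= 1: F-Z =  6 → G
  i= 2: Z-N = 12 → M
  i= 3: F-H = 24 → Y
  i= 4: O-B = 13 → N
  i= 5: U-O =  6 → G
  i= 6: X-L = 12 → M
  i= 7: M-O = 24 → Y
  i= 8: P-C = 13 → N
  i= 9: F-Z =  6 → G
  i=10: O-C = 12 → M
  i=11: A-C = 24 → Y
  i=12: O-B = 13 → N
  i=13: B-V =  6 → G
  shifts repeat with period 4: NGMY

NGMY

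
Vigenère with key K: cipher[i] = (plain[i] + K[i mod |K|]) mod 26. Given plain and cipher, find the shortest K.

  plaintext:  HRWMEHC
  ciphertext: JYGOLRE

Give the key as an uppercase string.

CHK

  i= 0: J-H =  2 → C
  i= 1: Y-R =  7 → H
  i= 2: G-W = 10 → K
  i= 3: O-M =  2 → C
  i= 4: L-E =  7 → H
  i= 5: R-H = 10 → K
  i= 6: E-C =  2 → C
  shifts repeat with period 3: CHK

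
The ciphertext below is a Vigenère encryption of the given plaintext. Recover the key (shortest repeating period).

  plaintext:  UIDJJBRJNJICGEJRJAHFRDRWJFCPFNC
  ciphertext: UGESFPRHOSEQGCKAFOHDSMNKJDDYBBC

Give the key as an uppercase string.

  i= 0: U-U =  0 → A
  i= 1: G-I = 24 → Y
  i= 2: E-D =  1 → B
  i= 3: S-J =  9 → J
  i= 4: F-J = 22 → W
  i= 5: P-B = 14 → O
  i= 6: R-R =  0 → A
  i= 7: H-J = 24 → Y
  i= 8: O-N =  1 → B
  i= 9: S-J =  9 → J
  i=10: E-I = 22 → W
  i=11: Q-C = 14 → O
  i=12: G-G =  0 → A
  i=13: C-E = 24 → Y
  i=14: K-J =  1 → B
  i=15: A-R =  9 → J
  i=16: F-J = 22 → W
  i=17: O-A = 14 → O
  i=18: H-H =  0 → A
  i=19: D-F = 24 → Y
  i=20: S-R =  1 → B
  i=21: M-D =  9 → J
  i=22: N-R = 22 → W
  i=23: K-W = 14 → O
  i=24: J-J =  0 → A
  i=25: D-F = 24 → Y
  i=26: D-C =  1 → B
  i=27: Y-P =  9 → J
  i=28: B-F = 22 → W
  i=29: B-N = 14 → O
  i=30: C-C =  0 → A
  shifts repeat with period 6: AYBJWO

AYBJWO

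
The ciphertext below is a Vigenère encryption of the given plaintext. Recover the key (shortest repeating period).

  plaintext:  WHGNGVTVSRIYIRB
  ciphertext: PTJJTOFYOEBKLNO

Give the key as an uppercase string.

TMDWN

  i= 0: P-W = 19 → T
  i= 1: T-H = 12 → M
  i= 2: J-G =  3 → D
  i= 3: J-N = 22 → W
  i= 4: T-G = 13 → N
  i= 5: O-V = 19 → T
  i= 6: F-T = 12 → M
  i= 7: Y-V =  3 → D
  i= 8: O-S = 22 → W
  i= 9: E-R = 13 → N
  i=10: B-I = 19 → T
  i=11: K-Y = 12 → M
  i=12: L-I =  3 → D
  i=13: N-R = 22 → W
  i=14: O-B = 13 → N
  shifts repeat with period 5: TMDWN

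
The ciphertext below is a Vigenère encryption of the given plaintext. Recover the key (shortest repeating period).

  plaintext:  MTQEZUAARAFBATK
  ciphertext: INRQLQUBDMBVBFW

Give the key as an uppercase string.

  i= 0: I-M = 22 → W
  i= 1: N-T = 20 → U
  i= 2: R-Q =  1 → B
  i= 3: Q-E = 12 → M
  i= 4: L-Z = 12 → M
  i= 5: Q-U = 22 → W
  i= 6: U-A = 20 → U
  i= 7: B-A =  1 → B
  i= 8: D-R = 12 → M
  i= 9: M-A = 12 → M
  i=10: B-F = 22 → W
  i=11: V-B = 20 → U
  i=12: B-A =  1 → B
  i=13: F-T = 12 → M
  i=14: W-K = 12 → M
  shifts repeat with period 5: WUBMM

WUBMM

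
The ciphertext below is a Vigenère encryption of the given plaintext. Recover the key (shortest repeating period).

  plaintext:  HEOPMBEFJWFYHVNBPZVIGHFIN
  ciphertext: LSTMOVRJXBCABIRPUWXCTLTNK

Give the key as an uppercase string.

  i= 0: L-H =  4 → E
  i= 1: S-E = 14 → O
  i= 2: T-O =  5 → F
  i= 3: M-P = 23 → X
  i= 4: O-M =  2 → C
  i= 5: V-B = 20 → U
  i= 6: R-E = 13 → N
  i= 7: J-F =  4 → E
  i= 8: X-J = 14 → O
  i= 9: B-W =  5 → F
  i=10: C-F = 23 → X
  i=11: A-Y =  2 → C
  i=12: B-H = 20 → U
  i=13: I-V = 13 → N
  i=14: R-N =  4 → E
  i=15: P-B = 14 → O
  i=16: U-P =  5 → F
  i=17: W-Z = 23 → X
  i=18: X-V =  2 → C
  i=19: C-I = 20 → U
  i=20: T-G = 13 → N
  i=21: L-H =  4 → E
  i=22: T-F = 14 → O
  i=23: N-I =  5 → F
  i=24: K-N = 23 → X
  shifts repeat with period 7: EOFXCUN

EOFXCUN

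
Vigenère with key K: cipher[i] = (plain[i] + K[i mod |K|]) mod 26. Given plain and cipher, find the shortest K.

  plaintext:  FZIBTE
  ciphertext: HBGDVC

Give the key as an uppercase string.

  i= 0: H-F =  2 → C
  i= 1: B-Z =  2 → C
  i= 2: G-I = 24 → Y
  i= 3: D-B =  2 → C
  i= 4: V-T =  2 → C
  i= 5: C-E = 24 → Y
  shifts repeat with period 3: CCY

CCY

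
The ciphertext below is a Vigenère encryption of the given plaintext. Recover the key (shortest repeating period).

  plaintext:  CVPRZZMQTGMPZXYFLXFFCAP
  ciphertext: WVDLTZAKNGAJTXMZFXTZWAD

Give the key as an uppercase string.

  i= 0: W-C = 20 → U
  i= 1: V-V =  0 → A
  i= 2: D-P = 14 → O
  i= 3: L-R = 20 → U
  i= 4: T-Z = 20 → U
  i= 5: Z-Z =  0 → A
  i= 6: A-M = 14 → O
  i= 7: K-Q = 20 → U
  i= 8: N-T = 20 → U
  i= 9: G-G =  0 → A
  i=10: A-M = 14 → O
  i=11: J-P = 20 → U
  i=12: T-Z = 20 → U
  i=13: X-X =  0 → A
  i=14: M-Y = 14 → O
  i=15: Z-F = 20 → U
  i=16: F-L = 20 → U
  i=17: X-X =  0 → A
  i=18: T-F = 14 → O
  i=19: Z-F = 20 → U
  i=20: W-C = 20 → U
  i=21: A-A =  0 → A
  i=22: D-P = 14 → O
  shifts repeat with period 4: UAOU

UAOU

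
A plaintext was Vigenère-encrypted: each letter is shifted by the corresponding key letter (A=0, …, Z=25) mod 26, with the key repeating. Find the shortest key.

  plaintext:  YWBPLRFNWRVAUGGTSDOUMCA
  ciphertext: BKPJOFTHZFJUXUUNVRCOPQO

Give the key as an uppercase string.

  i= 0: B-Y =  3 → D
  i= 1: K-W = 14 → O
  i= 2: P-B = 14 → O
  i= 3: J-P = 20 → U
  i= 4: O-L =  3 → D
  i= 5: F-R = 14 → O
  i= 6: T-F = 14 → O
  i= 7: H-N = 20 → U
  i= 8: Z-W =  3 → D
  i= 9: F-R = 14 → O
  i=10: J-V = 14 → O
  i=11: U-A = 20 → U
  i=12: X-U =  3 → D
  i=13: U-G = 14 → O
  i=14: U-G = 14 → O
  i=15: N-T = 20 → U
  i=16: V-S =  3 → D
  i=17: R-D = 14 → O
  i=18: C-O = 14 → O
  i=19: O-U = 20 → U
  i=20: P-M =  3 → D
  i=21: Q-C = 14 → O
  i=22: O-A = 14 → O
  shifts repeat with period 4: DOOU

DOOU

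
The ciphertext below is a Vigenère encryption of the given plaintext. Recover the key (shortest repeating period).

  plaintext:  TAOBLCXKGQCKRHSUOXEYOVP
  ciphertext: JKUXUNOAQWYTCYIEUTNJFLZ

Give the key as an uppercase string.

  i= 0: J-T = 16 → Q
  i= 1: K-A = 10 → K
  i= 2: U-O =  6 → G
  i= 3: X-B = 22 → W
  i= 4: U-L =  9 → J
  i= 5: N-C = 11 → L
  i= 6: O-X = 17 → R
  i= 7: A-K = 16 → Q
  i= 8: Q-G = 10 → K
  i= 9: W-Q =  6 → G
  i=10: Y-C = 22 → W
  i=11: T-K =  9 → J
  i=12: C-R = 11 → L
  i=13: Y-H = 17 → R
  i=14: I-S = 16 → Q
  i=15: E-U = 10 → K
  i=16: U-O =  6 → G
  i=17: T-X = 22 → W
  i=18: N-E =  9 → J
  i=19: J-Y = 11 → L
  i=20: F-O = 17 → R
  i=21: L-V = 16 → Q
  i=22: Z-P = 10 → K
  shifts repeat with period 7: QKGWJLR

QKGWJLR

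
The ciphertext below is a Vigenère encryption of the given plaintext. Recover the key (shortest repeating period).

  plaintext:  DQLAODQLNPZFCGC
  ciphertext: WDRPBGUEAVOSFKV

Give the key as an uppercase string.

  i= 0: W-D = 19 → T
  i= 1: D-Q = 13 → N
  i= 2: R-L =  6 → G
  i= 3: P-A = 15 → P
  i= 4: B-O = 13 → N
  i= 5: G-D =  3 → D
  i= 6: U-Q =  4 → E
  i= 7: E-L = 19 → T
  i= 8: A-N = 13 → N
  i= 9: V-P =  6 → G
  i=10: O-Z = 15 → P
  i=11: S-F = 13 → N
  i=12: F-C =  3 → D
  i=13: K-G =  4 → E
  i=14: V-C = 19 → T
  shifts repeat with period 7: TNGPNDE

TNGPNDE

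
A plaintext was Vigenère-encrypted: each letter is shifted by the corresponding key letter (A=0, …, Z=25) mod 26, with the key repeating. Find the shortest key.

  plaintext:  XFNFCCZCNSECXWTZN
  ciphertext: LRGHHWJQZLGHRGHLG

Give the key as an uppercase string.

  i= 0: L-X = 14 → O
  i= 1: R-F = 12 → M
  i= 2: G-N = 19 → T
  i= 3: H-F =  2 → C
  i= 4: H-C =  5 → F
  i= 5: W-C = 20 → U
  i= 6: J-Z = 10 → K
  i= 7: Q-C = 14 → O
  i= 8: Z-N = 12 → M
  i= 9: L-S = 19 → T
  i=10: G-E =  2 → C
  i=11: H-C =  5 → F
  i=12: R-X = 20 → U
  i=13: G-W = 10 → K
  i=14: H-T = 14 → O
  i=15: L-Z = 12 → M
  i=16: G-N = 19 → T
  shifts repeat with period 7: OMTCFUK

OMTCFUK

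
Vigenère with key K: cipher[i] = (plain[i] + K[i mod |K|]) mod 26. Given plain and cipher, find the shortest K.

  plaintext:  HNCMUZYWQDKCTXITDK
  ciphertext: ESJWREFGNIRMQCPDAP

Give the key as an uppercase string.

XFHK

  i= 0: E-H = 23 → X
  i= 1: S-N =  5 → F
  i= 2: J-C =  7 → H
  i= 3: W-M = 10 → K
  i= 4: R-U = 23 → X
  i= 5: E-Z =  5 → F
  i= 6: F-Y =  7 → H
  i= 7: G-W = 10 → K
  i= 8: N-Q = 23 → X
  i= 9: I-D =  5 → F
  i=10: R-K =  7 → H
  i=11: M-C = 10 → K
  i=12: Q-T = 23 → X
  i=13: C-X =  5 → F
  i=14: P-I =  7 → H
  i=15: D-T = 10 → K
  i=16: A-D = 23 → X
  i=17: P-K =  5 → F
  shifts repeat with period 4: XFHK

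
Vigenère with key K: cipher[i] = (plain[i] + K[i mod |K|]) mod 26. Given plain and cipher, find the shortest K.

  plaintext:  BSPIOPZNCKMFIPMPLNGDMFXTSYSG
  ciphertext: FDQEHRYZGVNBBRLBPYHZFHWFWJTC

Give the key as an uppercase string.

  i= 0: F-B =  4 → E
  i= 1: D-S = 11 → L
  i= 2: Q-P =  1 → B
  i= 3: E-I = 22 → W
  i= 4: H-O = 19 → T
  i= 5: R-P =  2 → C
  i= 6: Y-Z = 25 → Z
  i= 7: Z-N = 12 → M
  i= 8: G-C =  4 → E
  i= 9: V-K = 11 → L
  i=10: N-M =  1 → B
  i=11: B-F = 22 → W
  i=12: B-I = 19 → T
  i=13: R-P =  2 → C
  i=14: L-M = 25 → Z
  i=15: B-P = 12 → M
  i=16: P-L =  4 → E
  i=17: Y-N = 11 → L
  i=18: H-G =  1 → B
  i=19: Z-D = 22 → W
  i=20: F-M = 19 → T
  i=21: H-F =  2 → C
  i=22: W-X = 25 → Z
  i=23: F-T = 12 → M
  i=24: W-S =  4 → E
  i=25: J-Y = 11 → L
  i=26: T-S =  1 → B
  i=27: C-G = 22 → W
  shifts repeat with period 8: ELBWTCZM

ELBWTCZM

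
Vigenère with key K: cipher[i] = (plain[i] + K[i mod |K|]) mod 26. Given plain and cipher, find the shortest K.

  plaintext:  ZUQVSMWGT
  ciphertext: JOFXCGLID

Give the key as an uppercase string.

  i= 0: J-Z = 10 → K
  i= 1: O-U = 20 → U
  i= 2: F-Q = 15 → P
  i= 3: X-V =  2 → C
  i= 4: C-S = 10 → K
  i= 5: G-M = 20 → U
  i= 6: L-W = 15 → P
  i= 7: I-G =  2 → C
  i= 8: D-T = 10 → K
  shifts repeat with period 4: KUPC

KUPC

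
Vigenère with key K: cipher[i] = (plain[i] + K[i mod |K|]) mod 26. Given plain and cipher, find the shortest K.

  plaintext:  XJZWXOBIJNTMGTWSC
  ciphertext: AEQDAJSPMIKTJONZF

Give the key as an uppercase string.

  i= 0: A-X =  3 → D
  i= 1: E-J = 21 → V
  i= 2: Q-Z = 17 → R
  i= 3: D-W =  7 → H
  i= 4: A-X =  3 → D
  i= 5: J-O = 21 → V
  i= 6: S-B = 17 → R
  i= 7: P-I =  7 → H
  i= 8: M-J =  3 → D
  i= 9: I-N = 21 → V
  i=10: K-T = 17 → R
  i=11: T-M =  7 → H
  i=12: J-G =  3 → D
  i=13: O-T = 21 → V
  i=14: N-W = 17 → R
  i=15: Z-S =  7 → H
  i=16: F-C =  3 → D
  shifts repeat with period 4: DVRH

DVRH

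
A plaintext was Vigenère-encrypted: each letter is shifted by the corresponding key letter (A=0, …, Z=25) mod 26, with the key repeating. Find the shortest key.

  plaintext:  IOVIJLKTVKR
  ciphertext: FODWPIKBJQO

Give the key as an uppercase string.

XAIOG

  i= 0: F-I = 23 → X
  i= 1: O-O =  0 → A
  i= 2: D-V =  8 → I
  i= 3: W-I = 14 → O
  i= 4: P-J =  6 → G
  i= 5: I-L = 23 → X
  i= 6: K-K =  0 → A
  i= 7: B-T =  8 → I
  i= 8: J-V = 14 → O
  i= 9: Q-K =  6 → G
  i=10: O-R = 23 → X
  shifts repeat with period 5: XAIOG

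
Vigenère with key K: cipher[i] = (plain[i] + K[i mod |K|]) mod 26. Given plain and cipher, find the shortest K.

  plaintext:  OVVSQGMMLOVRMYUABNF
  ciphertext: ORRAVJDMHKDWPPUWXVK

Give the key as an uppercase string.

AWWIFDR

  i= 0: O-O =  0 → A
  i= 1: R-V = 22 → W
  i= 2: R-V = 22 → W
  i= 3: A-S =  8 → I
  i= 4: V-Q =  5 → F
  i= 5: J-G =  3 → D
  i= 6: D-M = 17 → R
  i= 7: M-M =  0 → A
  i= 8: H-L = 22 → W
  i= 9: K-O = 22 → W
  i=10: D-V =  8 → I
  i=11: W-R =  5 → F
  i=12: P-M =  3 → D
  i=13: P-Y = 17 → R
  i=14: U-U =  0 → A
  i=15: W-A = 22 → W
  i=16: X-B = 22 → W
  i=17: V-N =  8 → I
  i=18: K-F =  5 → F
  shifts repeat with period 7: AWWIFDR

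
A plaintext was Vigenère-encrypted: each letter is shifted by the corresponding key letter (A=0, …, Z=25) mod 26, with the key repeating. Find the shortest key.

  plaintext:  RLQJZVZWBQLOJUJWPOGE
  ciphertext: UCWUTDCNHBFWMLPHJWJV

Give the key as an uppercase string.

  i= 0: U-R =  3 → D
  i= 1: C-L = 17 → R
  i= 2: W-Q =  6 → G
  i= 3: U-J = 11 → L
  i= 4: T-Z = 20 → U
  i= 5: D-V =  8 → I
  i= 6: C-Z =  3 → D
  i= 7: N-W = 17 → R
  i= 8: H-B =  6 → G
  i= 9: B-Q = 11 → L
  i=10: F-L = 20 → U
  i=11: W-O =  8 → I
  i=12: M-J =  3 → D
  i=13: L-U = 17 → R
  i=14: P-J =  6 → G
  i=15: H-W = 11 → L
  i=16: J-P = 20 → U
  i=17: W-O =  8 → I
  i=18: J-G =  3 → D
  i=19: V-E = 17 → R
  shifts repeat with period 6: DRGLUI

DRGLUI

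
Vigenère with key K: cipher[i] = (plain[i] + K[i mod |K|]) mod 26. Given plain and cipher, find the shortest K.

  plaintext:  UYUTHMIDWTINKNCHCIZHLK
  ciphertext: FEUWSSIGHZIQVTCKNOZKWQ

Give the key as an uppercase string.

  i= 0: F-U = 11 → L
  i= 1: E-Y =  6 → G
  i= 2: U-U =  0 → A
  i= 3: W-T =  3 → D
  i= 4: S-H = 11 → L
  i= 5: S-M =  6 → G
  i= 6: I-I =  0 → A
  i= 7: G-D =  3 → D
  i= 8: H-W = 11 → L
  i= 9: Z-T =  6 → G
  i=10: I-I =  0 → A
  i=11: Q-N =  3 → D
  i=12: V-K = 11 → L
  i=13: T-N =  6 → G
  i=14: C-C =  0 → A
  i=15: K-H =  3 → D
  i=16: N-C = 11 → L
  i=17: O-I =  6 → G
  i=18: Z-Z =  0 → A
  i=19: K-H =  3 → D
  i=20: W-L = 11 → L
  i=21: Q-K =  6 → G
  shifts repeat with period 4: LGAD

LGAD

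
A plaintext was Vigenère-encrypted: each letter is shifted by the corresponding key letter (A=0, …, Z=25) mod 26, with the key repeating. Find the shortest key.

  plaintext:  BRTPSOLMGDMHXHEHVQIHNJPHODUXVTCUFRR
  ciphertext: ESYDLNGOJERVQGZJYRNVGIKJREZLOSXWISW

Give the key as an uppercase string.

  i= 0: E-B =  3 → D
  i= 1: S-R =  1 → B
  i= 2: Y-T =  5 → F
  i= 3: D-P = 14 → O
  i= 4: L-S = 19 → T
  i= 5: N-O = 25 → Z
  i= 6: G-L = 21 → V
  i= 7: O-M =  2 → C
  i= 8: J-G =  3 → D
  i= 9: E-D =  1 → B
  i=10: R-M =  5 → F
  i=11: V-H = 14 → O
  i=12: Q-X = 19 → T
  i=13: G-H = 25 → Z
  i=14: Z-E = 21 → V
  i=15: J-H =  2 → C
  i=16: Y-V =  3 → D
  i=17: R-Q =  1 → B
  i=18: N-I =  5 → F
  i=19: V-H = 14 → O
  i=20: G-N = 19 → T
  i=21: I-J = 25 → Z
  i=22: K-P = 21 → V
  i=23: J-H =  2 → C
  i=24: R-O =  3 → D
  i=25: E-D =  1 → B
  i=26: Z-U =  5 → F
  i=27: L-X = 14 → O
  i=28: O-V = 19 → T
  i=29: S-T = 25 → Z
  i=30: X-C = 21 → V
  i=31: W-U =  2 → C
  i=32: I-F =  3 → D
  i=33: S-R =  1 → B
  i=34: W-R =  5 → F
  shifts repeat with period 8: DBFOTZVC

DBFOTZVC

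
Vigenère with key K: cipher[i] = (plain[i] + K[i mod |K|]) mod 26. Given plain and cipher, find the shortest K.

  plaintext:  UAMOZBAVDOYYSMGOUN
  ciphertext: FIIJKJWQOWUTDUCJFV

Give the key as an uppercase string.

LIWV

  i= 0: F-U = 11 → L
  i= 1: I-A =  8 → I
  i= 2: I-M = 22 → W
  i= 3: J-O = 21 → V
  i= 4: K-Z = 11 → L
  i= 5: J-B =  8 → I
  i= 6: W-A = 22 → W
  i= 7: Q-V = 21 → V
  i= 8: O-D = 11 → L
  i= 9: W-O =  8 → I
  i=10: U-Y = 22 → W
  i=11: T-Y = 21 → V
  i=12: D-S = 11 → L
  i=13: U-M =  8 → I
  i=14: C-G = 22 → W
  i=15: J-O = 21 → V
  i=16: F-U = 11 → L
  i=17: V-N =  8 → I
  shifts repeat with period 4: LIWV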